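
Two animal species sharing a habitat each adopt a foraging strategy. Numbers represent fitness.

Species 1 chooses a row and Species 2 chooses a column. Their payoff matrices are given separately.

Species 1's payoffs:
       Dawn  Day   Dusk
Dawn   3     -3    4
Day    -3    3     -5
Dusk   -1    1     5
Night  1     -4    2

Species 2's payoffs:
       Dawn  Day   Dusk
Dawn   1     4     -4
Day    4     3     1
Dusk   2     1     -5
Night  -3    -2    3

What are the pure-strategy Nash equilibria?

There is no pure-strategy Nash equilibrium.

Mark each player's best response to every combination of opponents' strategies; a profile where every player is best-responding is a pure Nash equilibrium.
Species 1 against Dawn: payoffs 3, -3, -1, 1 → best response Dawn.
Species 1 against Day: payoffs -3, 3, 1, -4 → best response Day.
Species 1 against Dusk: payoffs 4, -5, 5, 2 → best response Dusk.
Species 2 against Dawn: payoffs 1, 4, -4 → best response Day.
Species 2 against Day: payoffs 4, 3, 1 → best response Dawn.
Species 2 against Dusk: payoffs 2, 1, -5 → best response Dawn.
Species 2 against Night: payoffs -3, -2, 3 → best response Dusk.
No profile is a mutual best response for all players.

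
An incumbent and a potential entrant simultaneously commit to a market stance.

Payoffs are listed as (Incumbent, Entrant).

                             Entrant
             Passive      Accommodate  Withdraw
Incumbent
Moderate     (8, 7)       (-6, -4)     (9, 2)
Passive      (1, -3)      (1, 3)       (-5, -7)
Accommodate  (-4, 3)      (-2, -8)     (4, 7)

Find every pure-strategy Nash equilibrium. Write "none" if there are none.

Pure-strategy Nash equilibria: (Moderate, Passive); (Passive, Accommodate)

Incumbent against Passive: payoffs 8, 1, -4 → best response Moderate.
Incumbent against Accommodate: payoffs -6, 1, -2 → best response Passive.
Incumbent against Withdraw: payoffs 9, -5, 4 → best response Moderate.
Entrant against Moderate: payoffs 7, -4, 2 → best response Passive.
Entrant against Passive: payoffs -3, 3, -7 → best response Accommodate.
Entrant against Accommodate: payoffs 3, -8, 7 → best response Withdraw.
Mutual best responses: (Moderate, Passive); (Passive, Accommodate).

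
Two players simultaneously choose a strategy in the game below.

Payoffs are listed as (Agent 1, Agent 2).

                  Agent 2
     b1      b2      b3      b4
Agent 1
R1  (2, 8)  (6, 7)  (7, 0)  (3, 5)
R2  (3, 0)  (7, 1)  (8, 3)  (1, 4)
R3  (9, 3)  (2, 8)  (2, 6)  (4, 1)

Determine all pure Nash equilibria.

(R1, b1): Agent 1 can switch to R2 (2 → 3). Not NE.
(R1, b2): Agent 1 can switch to R2 (6 → 7). Not NE.
(R1, b3): Agent 1 can switch to R2 (7 → 8). Not NE.
(R1, b4): Agent 1 can switch to R3 (3 → 4). Not NE.
(R2, b1): Agent 1 can switch to R3 (3 → 9). Not NE.
(R2, b2): Agent 2 can switch to b3 (1 → 3). Not NE.
(The remaining 6 profiles each have a profitable deviation by the same check.)

This game has no pure Nash equilibrium.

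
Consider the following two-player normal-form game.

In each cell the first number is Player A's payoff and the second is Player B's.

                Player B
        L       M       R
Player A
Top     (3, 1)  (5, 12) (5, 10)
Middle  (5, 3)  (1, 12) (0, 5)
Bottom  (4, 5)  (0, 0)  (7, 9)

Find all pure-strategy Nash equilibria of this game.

Pure-strategy Nash equilibria: (Top, M), (Bottom, R)

(Top, L): Player A can switch to Middle (3 → 5). Not NE.
(Top, M): Player A gets 5, best alternative 1; Player B gets 12, best alternative 10. No profitable deviation — NE.
(Top, R): Player A can switch to Bottom (5 → 7). Not NE.
(Middle, L): Player B can switch to M (3 → 12). Not NE.
(Middle, M): Player A can switch to Top (1 → 5). Not NE.
(Middle, R): Player A can switch to Top (0 → 5). Not NE.
(Bottom, L): Player A can switch to Middle (4 → 5). Not NE.
(Bottom, R): Player A gets 7, best alternative 5; Player B gets 9, best alternative 5. No profitable deviation — NE.
(The remaining 1 profile has a profitable deviation by the same check.)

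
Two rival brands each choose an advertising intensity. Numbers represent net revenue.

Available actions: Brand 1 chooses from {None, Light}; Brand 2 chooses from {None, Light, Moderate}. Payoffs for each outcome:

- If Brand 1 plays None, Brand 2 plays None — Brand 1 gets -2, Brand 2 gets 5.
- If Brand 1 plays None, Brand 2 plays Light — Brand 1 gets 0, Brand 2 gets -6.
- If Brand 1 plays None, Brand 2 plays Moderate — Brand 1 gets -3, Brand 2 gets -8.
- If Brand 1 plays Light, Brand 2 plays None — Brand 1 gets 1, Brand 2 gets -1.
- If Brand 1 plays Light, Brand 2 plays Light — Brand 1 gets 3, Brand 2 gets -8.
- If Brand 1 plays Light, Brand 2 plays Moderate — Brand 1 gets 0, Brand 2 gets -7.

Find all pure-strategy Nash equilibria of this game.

The unique pure-strategy Nash equilibrium is (Light, None).

For each player, find the best response to each opponent profile; mutual best responses are the pure NE.
Brand 1 against None: payoffs -2, 1 → best response Light.
Brand 1 against Light: payoffs 0, 3 → best response Light.
Brand 1 against Moderate: payoffs -3, 0 → best response Light.
Brand 2 against None: payoffs 5, -6, -8 → best response None.
Brand 2 against Light: payoffs -1, -8, -7 → best response None.
Mutual best responses: (Light, None).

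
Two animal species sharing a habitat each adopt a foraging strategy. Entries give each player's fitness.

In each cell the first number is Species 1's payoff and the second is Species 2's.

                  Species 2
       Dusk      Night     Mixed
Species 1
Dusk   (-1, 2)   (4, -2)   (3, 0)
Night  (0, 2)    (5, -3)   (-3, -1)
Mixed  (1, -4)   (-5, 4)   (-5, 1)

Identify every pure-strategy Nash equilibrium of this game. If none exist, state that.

Check each profile: it is a Nash equilibrium iff no player can strictly gain by switching unilaterally.
(Dusk, Dusk): Species 1 can switch to Night (-1 → 0). Not NE.
(Dusk, Night): Species 1 can switch to Night (4 → 5). Not NE.
(Dusk, Mixed): Species 2 can switch to Dusk (0 → 2). Not NE.
(Night, Dusk): Species 1 can switch to Mixed (0 → 1). Not NE.
(Night, Night): Species 2 can switch to Dusk (-3 → 2). Not NE.
(Night, Mixed): Species 1 can switch to Dusk (-3 → 3). Not NE.
(Mixed, Dusk): Species 2 can switch to Night (-4 → 4). Not NE.
(Mixed, Night): Species 1 can switch to Dusk (-5 → 4). Not NE.
(Mixed, Mixed): Species 1 can switch to Dusk (-5 → 3). Not NE.

This game has no pure Nash equilibrium.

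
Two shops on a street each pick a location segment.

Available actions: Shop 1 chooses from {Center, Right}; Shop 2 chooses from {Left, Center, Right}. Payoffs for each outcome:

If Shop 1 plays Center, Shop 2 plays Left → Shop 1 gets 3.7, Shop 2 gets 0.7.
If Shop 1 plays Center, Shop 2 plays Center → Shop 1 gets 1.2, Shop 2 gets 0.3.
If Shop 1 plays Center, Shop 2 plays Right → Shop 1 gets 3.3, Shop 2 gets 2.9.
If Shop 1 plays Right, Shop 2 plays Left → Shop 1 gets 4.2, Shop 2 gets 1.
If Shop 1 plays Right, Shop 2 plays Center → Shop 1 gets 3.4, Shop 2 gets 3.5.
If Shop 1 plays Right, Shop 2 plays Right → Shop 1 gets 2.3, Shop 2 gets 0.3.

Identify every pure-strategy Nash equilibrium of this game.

The pure Nash equilibria are (Center, Right) and (Right, Center).

Shop 1 against Left: payoffs 3.7, 4.2 → best response Right.
Shop 1 against Center: payoffs 1.2, 3.4 → best response Right.
Shop 1 against Right: payoffs 3.3, 2.3 → best response Center.
Shop 2 against Center: payoffs 0.7, 0.3, 2.9 → best response Right.
Shop 2 against Right: payoffs 1, 3.5, 0.3 → best response Center.
Mutual best responses: (Center, Right); (Right, Center).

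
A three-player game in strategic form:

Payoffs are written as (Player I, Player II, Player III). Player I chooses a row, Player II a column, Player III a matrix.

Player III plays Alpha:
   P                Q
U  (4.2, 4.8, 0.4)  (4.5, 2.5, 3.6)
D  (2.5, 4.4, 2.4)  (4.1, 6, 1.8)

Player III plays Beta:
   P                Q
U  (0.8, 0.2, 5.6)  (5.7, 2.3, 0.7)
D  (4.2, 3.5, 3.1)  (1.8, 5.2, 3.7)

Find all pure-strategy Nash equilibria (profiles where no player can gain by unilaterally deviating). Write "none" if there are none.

There is no pure-strategy Nash equilibrium.

For each strategy profile, look for a profitable unilateral deviation.
(U, P, Alpha): Player III can switch to Beta (0.4 → 5.6). Not NE.
(U, P, Beta): Player I can switch to D (0.8 → 4.2). Not NE.
(U, Q, Alpha): Player II can switch to P (2.5 → 4.8). Not NE.
(U, Q, Beta): Player III can switch to Alpha (0.7 → 3.6). Not NE.
(D, P, Alpha): Player I can switch to U (2.5 → 4.2). Not NE.
(D, P, Beta): Player II can switch to Q (3.5 → 5.2). Not NE.
(The remaining 2 profiles each have a profitable deviation by the same check.)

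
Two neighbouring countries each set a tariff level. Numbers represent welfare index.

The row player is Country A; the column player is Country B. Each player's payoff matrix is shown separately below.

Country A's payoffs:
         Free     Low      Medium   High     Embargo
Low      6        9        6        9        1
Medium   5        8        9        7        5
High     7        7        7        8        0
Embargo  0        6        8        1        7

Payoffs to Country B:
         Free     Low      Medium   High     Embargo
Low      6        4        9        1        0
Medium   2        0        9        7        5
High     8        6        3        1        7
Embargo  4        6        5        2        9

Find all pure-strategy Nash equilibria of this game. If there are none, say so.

The pure Nash equilibria are (Medium, Medium); (High, Free); (Embargo, Embargo).

(Low, Free): Country A can switch to High (6 → 7). Not NE.
(Low, Low): Country B can switch to Free (4 → 6). Not NE.
(Low, Medium): Country A can switch to Medium (6 → 9). Not NE.
(Low, High): Country B can switch to Free (1 → 6). Not NE.
(Low, Embargo): Country A can switch to Medium (1 → 5). Not NE.
(Medium, Free): Country A can switch to Low (5 → 6). Not NE.
(Medium, Low): Country A can switch to Low (8 → 9). Not NE.
(Medium, Medium): Country A gets 9, best alternative 8; Country B gets 9, best alternative 7. No profitable deviation — NE.
(Medium, High): Country A can switch to Low (7 → 9). Not NE.
(Medium, Embargo): Country A can switch to Embargo (5 → 7). Not NE.
(High, Free): Country A gets 7, best alternative 6; Country B gets 8, best alternative 7. No profitable deviation — NE.
(High, Low): Country A can switch to Low (7 → 9). Not NE.
(High, Medium): Country A can switch to Medium (7 → 9). Not NE.
(High, High): Country A can switch to Low (8 → 9). Not NE.
(Embargo, Embargo): Country A gets 7, best alternative 5; Country B gets 9, best alternative 6. No profitable deviation — NE.
(The remaining 5 profiles each have a profitable deviation by the same check.)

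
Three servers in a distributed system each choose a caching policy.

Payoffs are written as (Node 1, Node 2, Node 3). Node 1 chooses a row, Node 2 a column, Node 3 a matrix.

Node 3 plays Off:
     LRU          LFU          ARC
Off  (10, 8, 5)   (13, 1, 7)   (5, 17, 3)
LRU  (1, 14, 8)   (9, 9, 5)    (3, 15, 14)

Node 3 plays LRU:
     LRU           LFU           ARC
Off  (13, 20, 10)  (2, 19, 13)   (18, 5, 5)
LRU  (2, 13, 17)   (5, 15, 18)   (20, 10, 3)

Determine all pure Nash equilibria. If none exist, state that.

Pure-strategy Nash equilibria: (Off, LRU, LRU); (LRU, LFU, LRU)

Node 1 against (LRU, Off): payoffs 10, 1 → best response Off.
Node 1 against (LRU, LRU): payoffs 13, 2 → best response Off.
Node 1 against (LFU, Off): payoffs 13, 9 → best response Off.
Node 1 against (LFU, LRU): payoffs 2, 5 → best response LRU.
Node 1 against (ARC, Off): payoffs 5, 3 → best response Off.
Node 1 against (ARC, LRU): payoffs 18, 20 → best response LRU.
Node 2 against (Off, Off): payoffs 8, 1, 17 → best response ARC.
Node 2 against (Off, LRU): payoffs 20, 19, 5 → best response LRU.
Node 2 against (LRU, Off): payoffs 14, 9, 15 → best response ARC.
Node 2 against (LRU, LRU): payoffs 13, 15, 10 → best response LFU.
Node 3 against (Off, LRU): payoffs 5, 10 → best response LRU.
Node 3 against (Off, LFU): payoffs 7, 13 → best response LRU.
Node 3 against (Off, ARC): payoffs 3, 5 → best response LRU.
Node 3 against (LRU, LRU): payoffs 8, 17 → best response LRU.
Node 3 against (LRU, LFU): payoffs 5, 18 → best response LRU.
Node 3 against (LRU, ARC): payoffs 14, 3 → best response Off.
Mutual best responses: (Off, LRU, LRU); (LRU, LFU, LRU).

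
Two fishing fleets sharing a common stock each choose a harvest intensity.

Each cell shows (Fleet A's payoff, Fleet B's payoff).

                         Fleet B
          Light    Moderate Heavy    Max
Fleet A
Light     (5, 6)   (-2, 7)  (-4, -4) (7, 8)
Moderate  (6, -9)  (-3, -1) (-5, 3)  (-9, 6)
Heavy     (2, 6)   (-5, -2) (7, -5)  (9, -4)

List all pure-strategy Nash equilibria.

Check each profile: it is a Nash equilibrium iff no player can strictly gain by switching unilaterally.
(Light, Light): Fleet A can switch to Moderate (5 → 6). Not NE.
(Light, Moderate): Fleet B can switch to Max (7 → 8). Not NE.
(Light, Heavy): Fleet A can switch to Heavy (-4 → 7). Not NE.
(Light, Max): Fleet A can switch to Heavy (7 → 9). Not NE.
(Moderate, Light): Fleet B can switch to Moderate (-9 → -1). Not NE.
(Moderate, Moderate): Fleet A can switch to Light (-3 → -2). Not NE.
(The remaining 6 profiles each have a profitable deviation by the same check.)

none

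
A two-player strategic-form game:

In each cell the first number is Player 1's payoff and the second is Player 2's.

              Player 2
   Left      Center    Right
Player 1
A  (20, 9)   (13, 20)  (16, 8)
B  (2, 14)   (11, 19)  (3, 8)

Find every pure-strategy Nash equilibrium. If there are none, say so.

For each strategy profile, look for a profitable unilateral deviation.
(A, Left): Player 2 can switch to Center (9 → 20). Not NE.
(A, Center): Player 1 gets 13, best alternative 11; Player 2 gets 20, best alternative 9. No profitable deviation — NE.
(A, Right): Player 2 can switch to Left (8 → 9). Not NE.
(B, Left): Player 1 can switch to A (2 → 20). Not NE.
(B, Center): Player 1 can switch to A (11 → 13). Not NE.
(B, Right): Player 1 can switch to A (3 → 16). Not NE.

The unique pure-strategy Nash equilibrium is (A, Center).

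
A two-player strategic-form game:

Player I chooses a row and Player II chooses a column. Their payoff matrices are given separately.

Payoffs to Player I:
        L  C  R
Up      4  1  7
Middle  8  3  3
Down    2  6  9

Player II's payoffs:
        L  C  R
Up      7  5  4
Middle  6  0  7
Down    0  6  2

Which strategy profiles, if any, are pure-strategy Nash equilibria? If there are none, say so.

For each strategy profile, look for a profitable unilateral deviation.
(Up, L): Player I can switch to Middle (4 → 8). Not NE.
(Up, C): Player I can switch to Middle (1 → 3). Not NE.
(Up, R): Player I can switch to Down (7 → 9). Not NE.
(Middle, L): Player II can switch to R (6 → 7). Not NE.
(Middle, C): Player I can switch to Down (3 → 6). Not NE.
(Middle, R): Player I can switch to Up (3 → 7). Not NE.
(Down, L): Player I can switch to Up (2 → 4). Not NE.
(Down, C): Player I gets 6, best alternative 3; Player II gets 6, best alternative 2. No profitable deviation — NE.
(Down, R): Player II can switch to C (2 → 6). Not NE.

The unique pure-strategy Nash equilibrium is (Down, C).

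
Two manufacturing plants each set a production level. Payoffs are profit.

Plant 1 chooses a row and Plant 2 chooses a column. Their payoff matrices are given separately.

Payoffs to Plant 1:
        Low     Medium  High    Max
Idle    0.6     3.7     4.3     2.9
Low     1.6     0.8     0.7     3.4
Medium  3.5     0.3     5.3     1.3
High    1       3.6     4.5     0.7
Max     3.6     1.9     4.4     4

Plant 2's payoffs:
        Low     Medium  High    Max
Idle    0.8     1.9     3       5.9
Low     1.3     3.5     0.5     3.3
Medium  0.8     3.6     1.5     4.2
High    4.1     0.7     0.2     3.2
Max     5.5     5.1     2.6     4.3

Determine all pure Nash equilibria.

Plant 1 against Low: payoffs 0.6, 1.6, 3.5, 1, 3.6 → best response Max.
Plant 1 against Medium: payoffs 3.7, 0.8, 0.3, 3.6, 1.9 → best response Idle.
Plant 1 against High: payoffs 4.3, 0.7, 5.3, 4.5, 4.4 → best response Medium.
Plant 1 against Max: payoffs 2.9, 3.4, 1.3, 0.7, 4 → best response Max.
Plant 2 against Idle: payoffs 0.8, 1.9, 3, 5.9 → best response Max.
Plant 2 against Low: payoffs 1.3, 3.5, 0.5, 3.3 → best response Medium.
Plant 2 against Medium: payoffs 0.8, 3.6, 1.5, 4.2 → best response Max.
Plant 2 against High: payoffs 4.1, 0.7, 0.2, 3.2 → best response Low.
Plant 2 against Max: payoffs 5.5, 5.1, 2.6, 4.3 → best response Low.
Mutual best responses: (Max, Low).

Pure NE: (Max, Low)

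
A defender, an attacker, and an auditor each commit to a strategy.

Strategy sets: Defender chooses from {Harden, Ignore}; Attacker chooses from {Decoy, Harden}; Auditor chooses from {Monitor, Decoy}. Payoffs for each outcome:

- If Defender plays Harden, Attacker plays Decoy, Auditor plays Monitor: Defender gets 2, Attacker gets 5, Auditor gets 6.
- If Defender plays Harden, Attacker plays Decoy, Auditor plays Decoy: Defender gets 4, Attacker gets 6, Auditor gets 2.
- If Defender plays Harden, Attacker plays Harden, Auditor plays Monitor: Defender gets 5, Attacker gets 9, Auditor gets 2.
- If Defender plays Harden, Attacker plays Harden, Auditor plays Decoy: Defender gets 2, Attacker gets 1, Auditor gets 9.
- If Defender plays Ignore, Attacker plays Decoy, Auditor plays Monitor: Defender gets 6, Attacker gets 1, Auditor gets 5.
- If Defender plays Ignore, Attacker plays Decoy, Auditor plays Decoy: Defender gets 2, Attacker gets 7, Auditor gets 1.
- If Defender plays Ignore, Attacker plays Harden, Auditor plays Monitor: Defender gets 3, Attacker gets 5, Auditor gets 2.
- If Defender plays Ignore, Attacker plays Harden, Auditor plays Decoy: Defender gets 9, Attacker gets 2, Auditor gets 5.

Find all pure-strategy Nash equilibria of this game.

For each player, find the best response to each opponent profile; mutual best responses are the pure NE.
Defender against (Decoy, Monitor): payoffs 2, 6 → best response Ignore.
Defender against (Decoy, Decoy): payoffs 4, 2 → best response Harden.
Defender against (Harden, Monitor): payoffs 5, 3 → best response Harden.
Defender against (Harden, Decoy): payoffs 2, 9 → best response Ignore.
Attacker against (Harden, Monitor): payoffs 5, 9 → best response Harden.
Attacker against (Harden, Decoy): payoffs 6, 1 → best response Decoy.
Attacker against (Ignore, Monitor): payoffs 1, 5 → best response Harden.
Attacker against (Ignore, Decoy): payoffs 7, 2 → best response Decoy.
Auditor against (Harden, Decoy): payoffs 6, 2 → best response Monitor.
Auditor against (Harden, Harden): payoffs 2, 9 → best response Decoy.
Auditor against (Ignore, Decoy): payoffs 5, 1 → best response Monitor.
Auditor against (Ignore, Harden): payoffs 2, 5 → best response Decoy.
No profile is a mutual best response for all players.

There is no pure-strategy Nash equilibrium.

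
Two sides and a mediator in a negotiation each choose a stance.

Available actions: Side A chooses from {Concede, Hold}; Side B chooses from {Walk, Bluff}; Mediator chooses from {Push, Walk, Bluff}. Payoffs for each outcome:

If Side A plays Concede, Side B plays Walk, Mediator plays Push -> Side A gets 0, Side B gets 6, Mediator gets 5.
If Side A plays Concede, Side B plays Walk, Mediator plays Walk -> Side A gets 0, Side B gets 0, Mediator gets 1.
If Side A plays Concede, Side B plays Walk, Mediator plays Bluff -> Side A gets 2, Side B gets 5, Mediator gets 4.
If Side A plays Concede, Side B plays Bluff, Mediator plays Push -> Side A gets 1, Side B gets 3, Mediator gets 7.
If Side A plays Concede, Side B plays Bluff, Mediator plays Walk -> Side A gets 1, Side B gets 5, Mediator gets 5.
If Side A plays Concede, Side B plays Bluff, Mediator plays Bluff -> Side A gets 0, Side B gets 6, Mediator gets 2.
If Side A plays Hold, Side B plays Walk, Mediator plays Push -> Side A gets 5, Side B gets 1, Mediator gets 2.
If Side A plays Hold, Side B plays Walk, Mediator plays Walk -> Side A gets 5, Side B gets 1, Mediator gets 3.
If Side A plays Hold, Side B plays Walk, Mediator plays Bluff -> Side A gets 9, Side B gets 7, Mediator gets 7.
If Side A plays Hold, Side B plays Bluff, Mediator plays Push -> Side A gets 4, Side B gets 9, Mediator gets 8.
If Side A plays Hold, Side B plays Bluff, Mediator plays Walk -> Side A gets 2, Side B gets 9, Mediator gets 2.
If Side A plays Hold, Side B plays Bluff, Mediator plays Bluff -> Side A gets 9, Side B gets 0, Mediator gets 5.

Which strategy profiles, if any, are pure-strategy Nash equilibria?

For each player, find the best response to each opponent profile; mutual best responses are the pure NE.
Side A against (Walk, Push): payoffs 0, 5 → best response Hold.
Side A against (Walk, Walk): payoffs 0, 5 → best response Hold.
Side A against (Walk, Bluff): payoffs 2, 9 → best response Hold.
Side A against (Bluff, Push): payoffs 1, 4 → best response Hold.
Side A against (Bluff, Walk): payoffs 1, 2 → best response Hold.
Side A against (Bluff, Bluff): payoffs 0, 9 → best response Hold.
Side B against (Concede, Push): payoffs 6, 3 → best response Walk.
Side B against (Concede, Walk): payoffs 0, 5 → best response Bluff.
Side B against (Concede, Bluff): payoffs 5, 6 → best response Bluff.
Side B against (Hold, Push): payoffs 1, 9 → best response Bluff.
Side B against (Hold, Walk): payoffs 1, 9 → best response Bluff.
Side B against (Hold, Bluff): payoffs 7, 0 → best response Walk.
Mediator against (Concede, Walk): payoffs 5, 1, 4 → best response Push.
Mediator against (Concede, Bluff): payoffs 7, 5, 2 → best response Push.
Mediator against (Hold, Walk): payoffs 2, 3, 7 → best response Bluff.
Mediator against (Hold, Bluff): payoffs 8, 2, 5 → best response Push.
Mutual best responses: (Hold, Walk, Bluff); (Hold, Bluff, Push).

(Hold, Walk, Bluff); (Hold, Bluff, Push)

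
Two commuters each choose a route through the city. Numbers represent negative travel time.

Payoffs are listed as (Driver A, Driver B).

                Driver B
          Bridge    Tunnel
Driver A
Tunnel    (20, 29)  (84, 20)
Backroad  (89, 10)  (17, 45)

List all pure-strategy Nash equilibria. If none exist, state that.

There is no pure-strategy Nash equilibrium.

For each player, find the best response to each opponent profile; mutual best responses are the pure NE.
Driver A against Bridge: payoffs 20, 89 → best response Backroad.
Driver A against Tunnel: payoffs 84, 17 → best response Tunnel.
Driver B against Tunnel: payoffs 29, 20 → best response Bridge.
Driver B against Backroad: payoffs 10, 45 → best response Tunnel.
No profile is a mutual best response for all players.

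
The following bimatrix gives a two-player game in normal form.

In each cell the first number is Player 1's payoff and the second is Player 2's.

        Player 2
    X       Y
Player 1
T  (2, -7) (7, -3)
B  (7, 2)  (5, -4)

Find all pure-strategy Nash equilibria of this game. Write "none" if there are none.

(T, Y), (B, X)

Mark each player's best response to every combination of opponents' strategies; a profile where every player is best-responding is a pure Nash equilibrium.
Player 1 against X: payoffs 2, 7 → best response B.
Player 1 against Y: payoffs 7, 5 → best response T.
Player 2 against T: payoffs -7, -3 → best response Y.
Player 2 against B: payoffs 2, -4 → best response X.
Mutual best responses: (T, Y); (B, X).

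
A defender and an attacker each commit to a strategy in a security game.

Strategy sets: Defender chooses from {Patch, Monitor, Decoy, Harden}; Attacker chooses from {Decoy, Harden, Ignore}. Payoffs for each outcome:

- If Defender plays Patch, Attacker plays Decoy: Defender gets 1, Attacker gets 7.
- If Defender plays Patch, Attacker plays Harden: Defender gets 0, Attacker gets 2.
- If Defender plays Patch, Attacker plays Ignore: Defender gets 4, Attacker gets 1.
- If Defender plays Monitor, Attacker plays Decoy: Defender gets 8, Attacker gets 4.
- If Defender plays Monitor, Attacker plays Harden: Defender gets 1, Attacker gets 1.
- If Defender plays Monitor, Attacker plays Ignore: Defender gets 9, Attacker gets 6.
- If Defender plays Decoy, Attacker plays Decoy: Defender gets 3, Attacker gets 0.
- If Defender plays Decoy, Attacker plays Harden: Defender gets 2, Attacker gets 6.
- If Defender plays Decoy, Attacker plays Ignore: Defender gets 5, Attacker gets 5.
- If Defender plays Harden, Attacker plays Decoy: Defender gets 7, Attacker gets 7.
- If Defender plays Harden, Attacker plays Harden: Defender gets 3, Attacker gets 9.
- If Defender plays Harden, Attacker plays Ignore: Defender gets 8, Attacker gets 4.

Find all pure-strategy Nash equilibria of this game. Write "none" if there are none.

(Monitor, Ignore) and (Harden, Harden)

For each player, find the best response to each opponent profile; mutual best responses are the pure NE.
Defender against Decoy: payoffs 1, 8, 3, 7 → best response Monitor.
Defender against Harden: payoffs 0, 1, 2, 3 → best response Harden.
Defender against Ignore: payoffs 4, 9, 5, 8 → best response Monitor.
Attacker against Patch: payoffs 7, 2, 1 → best response Decoy.
Attacker against Monitor: payoffs 4, 1, 6 → best response Ignore.
Attacker against Decoy: payoffs 0, 6, 5 → best response Harden.
Attacker against Harden: payoffs 7, 9, 4 → best response Harden.
Mutual best responses: (Monitor, Ignore); (Harden, Harden).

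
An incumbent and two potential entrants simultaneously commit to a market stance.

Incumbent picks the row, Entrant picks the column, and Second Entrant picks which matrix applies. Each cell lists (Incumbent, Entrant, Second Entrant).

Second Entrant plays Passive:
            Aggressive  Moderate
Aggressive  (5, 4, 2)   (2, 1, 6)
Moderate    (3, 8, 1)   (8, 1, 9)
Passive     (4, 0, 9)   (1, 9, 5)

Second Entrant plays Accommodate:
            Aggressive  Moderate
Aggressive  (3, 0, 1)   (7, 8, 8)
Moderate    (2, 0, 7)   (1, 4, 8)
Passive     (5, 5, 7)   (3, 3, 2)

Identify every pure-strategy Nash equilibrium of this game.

The pure Nash equilibria are (Aggressive, Aggressive, Passive), (Aggressive, Moderate, Accommodate).

Incumbent against (Aggressive, Passive): payoffs 5, 3, 4 → best response Aggressive.
Incumbent against (Aggressive, Accommodate): payoffs 3, 2, 5 → best response Passive.
Incumbent against (Moderate, Passive): payoffs 2, 8, 1 → best response Moderate.
Incumbent against (Moderate, Accommodate): payoffs 7, 1, 3 → best response Aggressive.
Entrant against (Aggressive, Passive): payoffs 4, 1 → best response Aggressive.
Entrant against (Aggressive, Accommodate): payoffs 0, 8 → best response Moderate.
Entrant against (Moderate, Passive): payoffs 8, 1 → best response Aggressive.
Entrant against (Moderate, Accommodate): payoffs 0, 4 → best response Moderate.
Entrant against (Passive, Passive): payoffs 0, 9 → best response Moderate.
Entrant against (Passive, Accommodate): payoffs 5, 3 → best response Aggressive.
Second Entrant against (Aggressive, Aggressive): payoffs 2, 1 → best response Passive.
Second Entrant against (Aggressive, Moderate): payoffs 6, 8 → best response Accommodate.
Second Entrant against (Moderate, Aggressive): payoffs 1, 7 → best response Accommodate.
Second Entrant against (Moderate, Moderate): payoffs 9, 8 → best response Passive.
Second Entrant against (Passive, Aggressive): payoffs 9, 7 → best response Passive.
Second Entrant against (Passive, Moderate): payoffs 5, 2 → best response Passive.
Mutual best responses: (Aggressive, Aggressive, Passive); (Aggressive, Moderate, Accommodate).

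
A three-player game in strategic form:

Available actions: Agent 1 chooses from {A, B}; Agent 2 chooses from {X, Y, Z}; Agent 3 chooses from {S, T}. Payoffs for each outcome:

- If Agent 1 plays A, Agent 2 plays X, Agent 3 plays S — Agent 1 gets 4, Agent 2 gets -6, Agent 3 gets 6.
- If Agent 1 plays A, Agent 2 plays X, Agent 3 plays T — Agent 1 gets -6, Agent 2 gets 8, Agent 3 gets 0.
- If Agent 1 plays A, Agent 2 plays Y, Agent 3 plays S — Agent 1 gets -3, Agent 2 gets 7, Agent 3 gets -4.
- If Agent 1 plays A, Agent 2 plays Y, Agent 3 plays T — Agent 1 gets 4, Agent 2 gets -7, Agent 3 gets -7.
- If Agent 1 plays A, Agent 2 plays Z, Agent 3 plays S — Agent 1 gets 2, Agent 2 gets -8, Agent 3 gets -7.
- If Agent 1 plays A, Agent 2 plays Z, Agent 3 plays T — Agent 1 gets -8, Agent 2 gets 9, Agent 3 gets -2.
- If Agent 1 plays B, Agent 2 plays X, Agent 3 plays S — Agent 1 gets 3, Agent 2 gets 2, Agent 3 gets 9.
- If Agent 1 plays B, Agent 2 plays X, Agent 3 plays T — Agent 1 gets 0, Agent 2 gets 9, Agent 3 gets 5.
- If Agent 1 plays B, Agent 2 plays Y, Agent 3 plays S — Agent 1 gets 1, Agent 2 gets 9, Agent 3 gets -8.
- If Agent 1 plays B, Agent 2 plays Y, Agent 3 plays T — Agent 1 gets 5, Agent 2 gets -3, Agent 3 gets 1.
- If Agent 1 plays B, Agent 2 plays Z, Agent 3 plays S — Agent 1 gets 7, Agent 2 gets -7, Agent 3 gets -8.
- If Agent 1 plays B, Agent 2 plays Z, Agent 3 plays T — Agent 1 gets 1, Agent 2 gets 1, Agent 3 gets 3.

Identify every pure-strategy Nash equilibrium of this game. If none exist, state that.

(A, X, S): Agent 2 can switch to Y (-6 → 7). Not NE.
(A, X, T): Agent 1 can switch to B (-6 → 0). Not NE.
(A, Y, S): Agent 1 can switch to B (-3 → 1). Not NE.
(A, Y, T): Agent 1 can switch to B (4 → 5). Not NE.
(A, Z, S): Agent 1 can switch to B (2 → 7). Not NE.
(A, Z, T): Agent 1 can switch to B (-8 → 1). Not NE.
(The remaining 6 profiles each have a profitable deviation by the same check.)

No pure-strategy Nash equilibrium.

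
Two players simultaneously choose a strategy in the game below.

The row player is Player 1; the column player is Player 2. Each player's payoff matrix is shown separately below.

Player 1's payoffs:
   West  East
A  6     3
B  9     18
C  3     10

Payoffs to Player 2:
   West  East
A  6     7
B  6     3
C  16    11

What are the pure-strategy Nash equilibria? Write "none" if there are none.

Pure NE: (B, West)

(A, West): Player 1 can switch to B (6 → 9). Not NE.
(A, East): Player 1 can switch to B (3 → 18). Not NE.
(B, West): Player 1 gets 9, best alternative 6; Player 2 gets 6, best alternative 3. No profitable deviation — NE.
(B, East): Player 2 can switch to West (3 → 6). Not NE.
(C, West): Player 1 can switch to A (3 → 6). Not NE.
(C, East): Player 1 can switch to B (10 → 18). Not NE.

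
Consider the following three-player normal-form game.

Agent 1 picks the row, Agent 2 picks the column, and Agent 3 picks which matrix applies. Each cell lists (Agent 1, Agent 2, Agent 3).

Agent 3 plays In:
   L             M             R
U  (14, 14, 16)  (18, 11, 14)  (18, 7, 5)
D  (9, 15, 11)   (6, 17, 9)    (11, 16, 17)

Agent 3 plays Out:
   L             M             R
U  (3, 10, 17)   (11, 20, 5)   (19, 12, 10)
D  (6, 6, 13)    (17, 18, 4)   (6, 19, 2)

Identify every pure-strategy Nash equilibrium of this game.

No pure-strategy Nash equilibrium.

Check each profile: it is a Nash equilibrium iff no player can strictly gain by switching unilaterally.
(U, L, In): Agent 3 can switch to Out (16 → 17). Not NE.
(U, L, Out): Agent 1 can switch to D (3 → 6). Not NE.
(U, M, In): Agent 2 can switch to L (11 → 14). Not NE.
(U, M, Out): Agent 1 can switch to D (11 → 17). Not NE.
(U, R, In): Agent 2 can switch to L (7 → 14). Not NE.
(U, R, Out): Agent 2 can switch to M (12 → 20). Not NE.
(D, L, In): Agent 1 can switch to U (9 → 14). Not NE.
(D, L, Out): Agent 2 can switch to M (6 → 18). Not NE.
(D, M, In): Agent 1 can switch to U (6 → 18). Not NE.
(D, M, Out): Agent 2 can switch to R (18 → 19). Not NE.
(The remaining 2 profiles each have a profitable deviation by the same check.)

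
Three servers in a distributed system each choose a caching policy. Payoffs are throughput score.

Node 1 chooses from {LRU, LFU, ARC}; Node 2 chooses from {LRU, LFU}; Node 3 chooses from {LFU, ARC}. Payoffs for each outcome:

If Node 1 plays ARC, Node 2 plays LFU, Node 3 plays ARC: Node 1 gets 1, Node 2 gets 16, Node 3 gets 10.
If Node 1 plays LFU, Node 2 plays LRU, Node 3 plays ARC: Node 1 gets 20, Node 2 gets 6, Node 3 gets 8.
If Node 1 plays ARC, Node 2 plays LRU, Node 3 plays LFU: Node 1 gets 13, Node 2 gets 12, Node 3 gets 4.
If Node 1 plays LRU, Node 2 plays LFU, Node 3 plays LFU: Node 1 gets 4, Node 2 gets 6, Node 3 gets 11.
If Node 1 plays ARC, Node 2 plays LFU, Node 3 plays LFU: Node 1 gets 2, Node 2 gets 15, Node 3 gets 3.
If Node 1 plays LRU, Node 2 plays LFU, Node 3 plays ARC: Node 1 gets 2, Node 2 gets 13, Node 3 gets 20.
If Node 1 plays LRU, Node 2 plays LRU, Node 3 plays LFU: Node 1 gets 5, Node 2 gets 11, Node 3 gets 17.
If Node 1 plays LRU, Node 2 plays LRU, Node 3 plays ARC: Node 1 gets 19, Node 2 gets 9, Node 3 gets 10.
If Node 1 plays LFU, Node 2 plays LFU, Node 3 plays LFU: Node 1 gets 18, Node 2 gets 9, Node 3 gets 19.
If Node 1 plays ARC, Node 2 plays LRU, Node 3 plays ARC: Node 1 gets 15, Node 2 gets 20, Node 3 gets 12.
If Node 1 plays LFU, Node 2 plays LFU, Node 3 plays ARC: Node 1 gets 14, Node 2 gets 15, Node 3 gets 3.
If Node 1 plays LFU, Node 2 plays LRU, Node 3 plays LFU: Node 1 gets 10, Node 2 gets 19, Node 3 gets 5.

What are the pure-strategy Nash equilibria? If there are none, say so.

No pure-strategy Nash equilibrium.

(LRU, LRU, LFU): Node 1 can switch to LFU (5 → 10). Not NE.
(LRU, LRU, ARC): Node 1 can switch to LFU (19 → 20). Not NE.
(LRU, LFU, LFU): Node 1 can switch to LFU (4 → 18). Not NE.
(LRU, LFU, ARC): Node 1 can switch to LFU (2 → 14). Not NE.
(LFU, LRU, LFU): Node 1 can switch to ARC (10 → 13). Not NE.
(LFU, LRU, ARC): Node 2 can switch to LFU (6 → 15). Not NE.
(The remaining 6 profiles each have a profitable deviation by the same check.)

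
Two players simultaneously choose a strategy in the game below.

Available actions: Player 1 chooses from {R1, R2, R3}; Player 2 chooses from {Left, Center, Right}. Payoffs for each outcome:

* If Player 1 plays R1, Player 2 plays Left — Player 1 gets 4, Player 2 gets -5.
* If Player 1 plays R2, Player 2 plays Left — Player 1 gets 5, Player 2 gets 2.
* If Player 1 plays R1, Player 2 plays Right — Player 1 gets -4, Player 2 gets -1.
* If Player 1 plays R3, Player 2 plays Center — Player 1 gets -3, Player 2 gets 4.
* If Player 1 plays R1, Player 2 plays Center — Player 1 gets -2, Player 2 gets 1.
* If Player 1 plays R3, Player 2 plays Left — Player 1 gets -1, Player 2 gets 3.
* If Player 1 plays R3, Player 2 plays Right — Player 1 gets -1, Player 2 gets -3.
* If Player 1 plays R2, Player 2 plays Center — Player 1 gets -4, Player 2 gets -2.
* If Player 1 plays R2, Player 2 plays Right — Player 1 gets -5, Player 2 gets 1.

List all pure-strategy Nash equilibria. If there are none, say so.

Check each profile: it is a Nash equilibrium iff no player can strictly gain by switching unilaterally.
(R1, Left): Player 1 can switch to R2 (4 → 5). Not NE.
(R1, Center): Player 1 gets -2, best alternative -3; Player 2 gets 1, best alternative -1. No profitable deviation — NE.
(R1, Right): Player 1 can switch to R3 (-4 → -1). Not NE.
(R2, Left): Player 1 gets 5, best alternative 4; Player 2 gets 2, best alternative 1. No profitable deviation — NE.
(R2, Center): Player 1 can switch to R1 (-4 → -2). Not NE.
(R2, Right): Player 1 can switch to R1 (-5 → -4). Not NE.
(R3, Left): Player 1 can switch to R1 (-1 → 4). Not NE.
(R3, Center): Player 1 can switch to R1 (-3 → -2). Not NE.
(R3, Right): Player 2 can switch to Left (-3 → 3). Not NE.

Pure-strategy Nash equilibria: (R1, Center) and (R2, Left)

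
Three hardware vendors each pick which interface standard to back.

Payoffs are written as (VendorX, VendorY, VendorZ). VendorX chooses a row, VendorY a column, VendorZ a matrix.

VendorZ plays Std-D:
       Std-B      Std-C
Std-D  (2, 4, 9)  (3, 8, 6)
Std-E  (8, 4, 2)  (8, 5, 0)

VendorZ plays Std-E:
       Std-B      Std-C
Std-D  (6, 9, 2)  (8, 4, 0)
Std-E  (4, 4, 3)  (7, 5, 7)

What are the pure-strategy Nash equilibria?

This game has no pure Nash equilibrium.

For each strategy profile, look for a profitable unilateral deviation.
(Std-D, Std-B, Std-D): VendorX can switch to Std-E (2 → 8). Not NE.
(Std-D, Std-B, Std-E): VendorZ can switch to Std-D (2 → 9). Not NE.
(Std-D, Std-C, Std-D): VendorX can switch to Std-E (3 → 8). Not NE.
(Std-D, Std-C, Std-E): VendorY can switch to Std-B (4 → 9). Not NE.
(Std-E, Std-B, Std-D): VendorY can switch to Std-C (4 → 5). Not NE.
(Std-E, Std-B, Std-E): VendorX can switch to Std-D (4 → 6). Not NE.
(Std-E, Std-C, Std-D): VendorZ can switch to Std-E (0 → 7). Not NE.
(Std-E, Std-C, Std-E): VendorX can switch to Std-D (7 → 8). Not NE.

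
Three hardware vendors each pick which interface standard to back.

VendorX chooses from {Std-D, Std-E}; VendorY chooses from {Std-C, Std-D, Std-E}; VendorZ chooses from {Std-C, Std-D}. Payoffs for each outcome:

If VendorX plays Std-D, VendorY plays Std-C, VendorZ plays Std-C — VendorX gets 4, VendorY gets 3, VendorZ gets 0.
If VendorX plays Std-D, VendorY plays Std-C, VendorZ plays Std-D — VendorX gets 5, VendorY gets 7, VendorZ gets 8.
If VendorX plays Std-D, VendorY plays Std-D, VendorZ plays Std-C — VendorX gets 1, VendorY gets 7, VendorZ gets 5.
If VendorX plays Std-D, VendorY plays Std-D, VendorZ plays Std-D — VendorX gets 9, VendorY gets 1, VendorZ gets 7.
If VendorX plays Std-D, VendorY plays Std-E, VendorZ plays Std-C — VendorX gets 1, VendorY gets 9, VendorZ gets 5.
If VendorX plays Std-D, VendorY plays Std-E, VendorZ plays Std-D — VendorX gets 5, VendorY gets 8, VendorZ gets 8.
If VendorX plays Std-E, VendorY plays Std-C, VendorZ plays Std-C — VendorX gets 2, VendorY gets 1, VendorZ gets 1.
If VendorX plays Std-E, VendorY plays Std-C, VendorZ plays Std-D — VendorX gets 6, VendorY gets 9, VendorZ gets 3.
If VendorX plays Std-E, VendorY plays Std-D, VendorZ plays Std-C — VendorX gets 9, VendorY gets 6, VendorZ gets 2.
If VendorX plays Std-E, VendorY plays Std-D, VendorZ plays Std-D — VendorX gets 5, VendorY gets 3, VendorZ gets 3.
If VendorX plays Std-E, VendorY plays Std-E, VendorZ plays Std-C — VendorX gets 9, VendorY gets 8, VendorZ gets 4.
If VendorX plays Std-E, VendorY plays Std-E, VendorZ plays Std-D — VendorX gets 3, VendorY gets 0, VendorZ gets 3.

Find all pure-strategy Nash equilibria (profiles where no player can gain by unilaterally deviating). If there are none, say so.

(Std-D, Std-E, Std-D), (Std-E, Std-C, Std-D), (Std-E, Std-E, Std-C)

Check each profile: it is a Nash equilibrium iff no player can strictly gain by switching unilaterally.
(Std-D, Std-C, Std-C): VendorY can switch to Std-D (3 → 7). Not NE.
(Std-D, Std-C, Std-D): VendorX can switch to Std-E (5 → 6). Not NE.
(Std-D, Std-D, Std-C): VendorX can switch to Std-E (1 → 9). Not NE.
(Std-D, Std-D, Std-D): VendorY can switch to Std-C (1 → 7). Not NE.
(Std-D, Std-E, Std-C): VendorX can switch to Std-E (1 → 9). Not NE.
(Std-D, Std-E, Std-D): VendorX gets 5, best alternative 3; VendorY gets 8, best alternative 7; VendorZ gets 8, best alternative 5. No profitable deviation — NE.
(Std-E, Std-C, Std-C): VendorX can switch to Std-D (2 → 4). Not NE.
(Std-E, Std-C, Std-D): VendorX gets 6, best alternative 5; VendorY gets 9, best alternative 3; VendorZ gets 3, best alternative 1. No profitable deviation — NE.
(Std-E, Std-D, Std-C): VendorY can switch to Std-E (6 → 8). Not NE.
(Std-E, Std-D, Std-D): VendorX can switch to Std-D (5 → 9). Not NE.
(Std-E, Std-E, Std-C): VendorX gets 9, best alternative 1; VendorY gets 8, best alternative 6; VendorZ gets 4, best alternative 3. No profitable deviation — NE.
(The remaining 1 profile has a profitable deviation by the same check.)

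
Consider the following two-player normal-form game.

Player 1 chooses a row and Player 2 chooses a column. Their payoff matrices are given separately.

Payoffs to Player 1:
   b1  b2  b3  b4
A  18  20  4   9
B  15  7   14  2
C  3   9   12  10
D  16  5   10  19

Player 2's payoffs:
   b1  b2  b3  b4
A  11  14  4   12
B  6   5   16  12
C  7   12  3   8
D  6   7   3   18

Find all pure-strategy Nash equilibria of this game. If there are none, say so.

(A, b2); (B, b3); (D, b4)

Player 1 against b1: payoffs 18, 15, 3, 16 → best response A.
Player 1 against b2: payoffs 20, 7, 9, 5 → best response A.
Player 1 against b3: payoffs 4, 14, 12, 10 → best response B.
Player 1 against b4: payoffs 9, 2, 10, 19 → best response D.
Player 2 against A: payoffs 11, 14, 4, 12 → best response b2.
Player 2 against B: payoffs 6, 5, 16, 12 → best response b3.
Player 2 against C: payoffs 7, 12, 3, 8 → best response b2.
Player 2 against D: payoffs 6, 7, 3, 18 → best response b4.
Mutual best responses: (A, b2); (B, b3); (D, b4).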